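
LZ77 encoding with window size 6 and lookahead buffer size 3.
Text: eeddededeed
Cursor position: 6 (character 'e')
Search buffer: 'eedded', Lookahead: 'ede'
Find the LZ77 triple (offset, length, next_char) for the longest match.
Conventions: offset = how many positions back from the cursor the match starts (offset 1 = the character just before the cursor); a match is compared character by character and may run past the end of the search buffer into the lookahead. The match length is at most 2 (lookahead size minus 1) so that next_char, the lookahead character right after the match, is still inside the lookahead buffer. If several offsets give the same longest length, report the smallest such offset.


Try each offset into the search buffer:
  offset=1 (pos 5, char 'd'): match length 0
  offset=2 (pos 4, char 'e'): match length 2
  offset=3 (pos 3, char 'd'): match length 0
  offset=4 (pos 2, char 'd'): match length 0
  offset=5 (pos 1, char 'e'): match length 2
  offset=6 (pos 0, char 'e'): match length 1
Longest match has length 2, found at offsets 2, 5; take the smallest, offset 2.
next_char = character at position 6 + 2 = 8 -> 'e'

Best match: offset=2, length=2 (matching 'ed' starting at position 4)
LZ77 triple: (2, 2, 'e')


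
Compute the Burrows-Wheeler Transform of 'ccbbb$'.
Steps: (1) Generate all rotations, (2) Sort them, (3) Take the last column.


Rotations (sorted):
  0: $ccbbb -> last char: b
  1: b$ccbb -> last char: b
  2: bb$ccb -> last char: b
  3: bbb$cc -> last char: c
  4: cbbb$c -> last char: c
  5: ccbbb$ -> last char: $


BWT = bbbcc$


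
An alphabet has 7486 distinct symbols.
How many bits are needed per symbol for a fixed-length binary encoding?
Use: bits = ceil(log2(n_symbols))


log2(7486) = 12.87
Bracket: 2^12 = 4096 < 7486 <= 2^13 = 8192
So ceil(log2(7486)) = 13

bits = ceil(log2(7486)) = ceil(12.87) = 13 bits


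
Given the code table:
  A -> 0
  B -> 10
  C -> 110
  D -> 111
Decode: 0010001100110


Decoding:
0 -> A
0 -> A
10 -> B
0 -> A
0 -> A
110 -> C
0 -> A
110 -> C


Result: AABAACAC


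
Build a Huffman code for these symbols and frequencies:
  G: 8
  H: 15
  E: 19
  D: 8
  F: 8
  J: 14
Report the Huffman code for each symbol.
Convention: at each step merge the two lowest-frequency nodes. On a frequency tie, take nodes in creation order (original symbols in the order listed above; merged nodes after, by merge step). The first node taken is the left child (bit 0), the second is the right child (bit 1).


Huffman tree construction:
Step 1: Merge G(8) + D(8) = 16
Step 2: Merge F(8) + J(14) = 22
Step 3: Merge H(15) + (G+D)(16) = 31
Step 4: Merge E(19) + (F+J)(22) = 41
Step 5: Merge (H+(G+D))(31) + (E+(F+J))(41) = 72
Read each symbol's code off the tree from the root (left child = 0, right child = 1).

Codes:
  G: 010 (length 3)
  H: 00 (length 2)
  E: 10 (length 2)
  D: 011 (length 3)
  F: 110 (length 3)
  J: 111 (length 3)
Average code length: 182/72 = 2.5278 bits/symbol


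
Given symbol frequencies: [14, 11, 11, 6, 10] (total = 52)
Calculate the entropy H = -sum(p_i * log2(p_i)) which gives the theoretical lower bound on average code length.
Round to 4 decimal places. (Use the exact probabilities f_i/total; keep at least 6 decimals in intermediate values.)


Per-symbol terms -p_i * log2(p_i) with p_i = f_i/52:
  p = 14/52 = 0.269231: log2(p) = -1.893085, -p*log2(p) = 0.509677
  p = 11/52 = 0.211538: log2(p) = -2.241008, -p*log2(p) = 0.474059
  p = 11/52 = 0.211538: log2(p) = -2.241008, -p*log2(p) = 0.474059
  p = 6/52 = 0.115385: log2(p) = -3.115477, -p*log2(p) = 0.359478
  p = 10/52 = 0.192308: log2(p) = -2.378512, -p*log2(p) = 0.457406
H = 0.509677 + 0.474059 + 0.474059 + 0.359478 + 0.457406 = 2.274679

H = 2.2747 bits/symbol


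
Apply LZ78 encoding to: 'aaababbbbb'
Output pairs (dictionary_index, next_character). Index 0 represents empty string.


LZ78 encoding steps:
Dictionary: {0: ''}
Step 1: w='' (idx 0), next='a' -> output (0, 'a'), add 'a' as idx 1
Step 2: w='a' (idx 1), next='a' -> output (1, 'a'), add 'aa' as idx 2
Step 3: w='' (idx 0), next='b' -> output (0, 'b'), add 'b' as idx 3
Step 4: w='a' (idx 1), next='b' -> output (1, 'b'), add 'ab' as idx 4
Step 5: w='b' (idx 3), next='b' -> output (3, 'b'), add 'bb' as idx 5
Step 6: w='bb' (idx 5), end of input -> output (5, '')


Encoded: [(0, 'a'), (1, 'a'), (0, 'b'), (1, 'b'), (3, 'b'), (5, '')]


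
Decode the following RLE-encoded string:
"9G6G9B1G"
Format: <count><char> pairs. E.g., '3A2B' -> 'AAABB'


Expanding each <count><char> pair:
  9G -> 'GGGGGGGGG'
  6G -> 'GGGGGG'
  9B -> 'BBBBBBBBB'
  1G -> 'G'

Decoded = GGGGGGGGGGGGGGGBBBBBBBBBG


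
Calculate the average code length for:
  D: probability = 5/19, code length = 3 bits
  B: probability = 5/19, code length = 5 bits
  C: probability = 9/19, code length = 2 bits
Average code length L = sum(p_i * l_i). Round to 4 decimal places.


Weighted contributions p_i * l_i:
  D: (5/19) * 3 = 15/19
  B: (5/19) * 5 = 25/19
  C: (9/19) * 2 = 18/19
Sum = (15 + 25 + 18)/19 = 58/19

L = 58/19 = 3.0526 bits/symbol


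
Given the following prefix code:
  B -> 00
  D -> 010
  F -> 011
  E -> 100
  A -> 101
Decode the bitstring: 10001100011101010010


Decoding step by step:
Bits 100 -> E
Bits 011 -> F
Bits 00 -> B
Bits 011 -> F
Bits 101 -> A
Bits 010 -> D
Bits 010 -> D


Decoded message: EFBFADD


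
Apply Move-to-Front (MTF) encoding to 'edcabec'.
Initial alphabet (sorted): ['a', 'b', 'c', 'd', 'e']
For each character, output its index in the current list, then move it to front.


MTF encoding:
'e': index 4 in ['a', 'b', 'c', 'd', 'e'] -> ['e', 'a', 'b', 'c', 'd']
'd': index 4 in ['e', 'a', 'b', 'c', 'd'] -> ['d', 'e', 'a', 'b', 'c']
'c': index 4 in ['d', 'e', 'a', 'b', 'c'] -> ['c', 'd', 'e', 'a', 'b']
'a': index 3 in ['c', 'd', 'e', 'a', 'b'] -> ['a', 'c', 'd', 'e', 'b']
'b': index 4 in ['a', 'c', 'd', 'e', 'b'] -> ['b', 'a', 'c', 'd', 'e']
'e': index 4 in ['b', 'a', 'c', 'd', 'e'] -> ['e', 'b', 'a', 'c', 'd']
'c': index 3 in ['e', 'b', 'a', 'c', 'd'] -> ['c', 'e', 'b', 'a', 'd']


Output: [4, 4, 4, 3, 4, 4, 3]


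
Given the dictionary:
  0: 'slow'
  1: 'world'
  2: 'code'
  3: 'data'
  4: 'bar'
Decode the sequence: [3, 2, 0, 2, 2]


Look up each index in the dictionary:
  3 -> 'data'
  2 -> 'code'
  0 -> 'slow'
  2 -> 'code'
  2 -> 'code'

Decoded: "data code slow code code"


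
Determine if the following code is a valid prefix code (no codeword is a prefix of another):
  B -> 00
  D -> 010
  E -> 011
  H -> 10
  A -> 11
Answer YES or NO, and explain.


Checking each pair (does one codeword prefix another?):
  B='00' vs D='010': no prefix
  B='00' vs E='011': no prefix
  B='00' vs H='10': no prefix
  B='00' vs A='11': no prefix
  D='010' vs B='00': no prefix
  D='010' vs E='011': no prefix
  D='010' vs H='10': no prefix
  D='010' vs A='11': no prefix
  E='011' vs B='00': no prefix
  E='011' vs D='010': no prefix
  E='011' vs H='10': no prefix
  E='011' vs A='11': no prefix
  H='10' vs B='00': no prefix
  H='10' vs D='010': no prefix
  H='10' vs E='011': no prefix
  H='10' vs A='11': no prefix
  A='11' vs B='00': no prefix
  A='11' vs D='010': no prefix
  A='11' vs E='011': no prefix
  A='11' vs H='10': no prefix
No violation found over all pairs.

YES -- this is a valid prefix code. No codeword is a prefix of any other codeword.


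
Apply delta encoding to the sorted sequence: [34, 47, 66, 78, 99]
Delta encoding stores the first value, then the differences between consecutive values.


First value: 34
Deltas:
  47 - 34 = 13
  66 - 47 = 19
  78 - 66 = 12
  99 - 78 = 21


Delta encoded: [34, 13, 19, 12, 21]


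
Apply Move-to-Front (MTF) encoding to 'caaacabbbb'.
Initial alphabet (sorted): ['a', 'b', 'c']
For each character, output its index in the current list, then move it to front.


MTF encoding:
'c': index 2 in ['a', 'b', 'c'] -> ['c', 'a', 'b']
'a': index 1 in ['c', 'a', 'b'] -> ['a', 'c', 'b']
'a': index 0 in ['a', 'c', 'b'] -> ['a', 'c', 'b']
'a': index 0 in ['a', 'c', 'b'] -> ['a', 'c', 'b']
'c': index 1 in ['a', 'c', 'b'] -> ['c', 'a', 'b']
'a': index 1 in ['c', 'a', 'b'] -> ['a', 'c', 'b']
'b': index 2 in ['a', 'c', 'b'] -> ['b', 'a', 'c']
'b': index 0 in ['b', 'a', 'c'] -> ['b', 'a', 'c']
'b': index 0 in ['b', 'a', 'c'] -> ['b', 'a', 'c']
'b': index 0 in ['b', 'a', 'c'] -> ['b', 'a', 'c']


Output: [2, 1, 0, 0, 1, 1, 2, 0, 0, 0]


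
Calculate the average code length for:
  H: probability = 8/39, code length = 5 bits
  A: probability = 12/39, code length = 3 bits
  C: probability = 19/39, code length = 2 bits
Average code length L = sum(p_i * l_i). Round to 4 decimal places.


Weighted contributions p_i * l_i:
  H: (8/39) * 5 = 40/39
  A: (12/39) * 3 = 36/39
  C: (19/39) * 2 = 38/39
Sum = (40 + 36 + 38)/39 = 114/39

L = 114/39 = 2.9231 bits/symbol


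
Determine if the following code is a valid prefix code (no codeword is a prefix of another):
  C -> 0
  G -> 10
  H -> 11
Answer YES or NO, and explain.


Checking each pair (does one codeword prefix another?):
  C='0' vs G='10': no prefix
  C='0' vs H='11': no prefix
  G='10' vs C='0': no prefix
  G='10' vs H='11': no prefix
  H='11' vs C='0': no prefix
  H='11' vs G='10': no prefix
No violation found over all pairs.

YES -- this is a valid prefix code. No codeword is a prefix of any other codeword.


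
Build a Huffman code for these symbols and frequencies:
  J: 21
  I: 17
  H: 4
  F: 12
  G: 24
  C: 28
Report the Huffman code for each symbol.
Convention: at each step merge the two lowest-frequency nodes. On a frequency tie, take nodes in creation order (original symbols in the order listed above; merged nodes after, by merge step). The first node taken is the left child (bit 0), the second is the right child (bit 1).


Huffman tree construction:
Step 1: Merge H(4) + F(12) = 16
Step 2: Merge (H+F)(16) + I(17) = 33
Step 3: Merge J(21) + G(24) = 45
Step 4: Merge C(28) + ((H+F)+I)(33) = 61
Step 5: Merge (J+G)(45) + (C+((H+F)+I))(61) = 106
Read each symbol's code off the tree from the root (left child = 0, right child = 1).

Codes:
  J: 00 (length 2)
  I: 111 (length 3)
  H: 1100 (length 4)
  F: 1101 (length 4)
  G: 01 (length 2)
  C: 10 (length 2)
Average code length: 261/106 = 2.4623 bits/symbol


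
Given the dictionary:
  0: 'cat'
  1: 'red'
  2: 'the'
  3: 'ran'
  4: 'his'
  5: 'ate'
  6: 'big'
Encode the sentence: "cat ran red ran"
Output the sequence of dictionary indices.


Look up each word in the dictionary:
  'cat' -> 0
  'ran' -> 3
  'red' -> 1
  'ran' -> 3

Encoded: [0, 3, 1, 3]


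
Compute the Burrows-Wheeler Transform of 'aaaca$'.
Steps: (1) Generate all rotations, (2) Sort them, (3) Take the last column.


Rotations (sorted):
  0: $aaaca -> last char: a
  1: a$aaac -> last char: c
  2: aaaca$ -> last char: $
  3: aaca$a -> last char: a
  4: aca$aa -> last char: a
  5: ca$aaa -> last char: a


BWT = ac$aaa


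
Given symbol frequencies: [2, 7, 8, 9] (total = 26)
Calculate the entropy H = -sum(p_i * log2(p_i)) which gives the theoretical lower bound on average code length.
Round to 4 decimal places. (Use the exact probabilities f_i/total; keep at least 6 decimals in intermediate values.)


Per-symbol terms -p_i * log2(p_i) with p_i = f_i/26:
  p = 2/26 = 0.076923: log2(p) = -3.700440, -p*log2(p) = 0.284649
  p = 7/26 = 0.269231: log2(p) = -1.893085, -p*log2(p) = 0.509677
  p = 8/26 = 0.307692: log2(p) = -1.700440, -p*log2(p) = 0.523212
  p = 9/26 = 0.346154: log2(p) = -1.530515, -p*log2(p) = 0.529794
H = 0.284649 + 0.509677 + 0.523212 + 0.529794 = 1.847332

H = 1.8473 bits/symbol


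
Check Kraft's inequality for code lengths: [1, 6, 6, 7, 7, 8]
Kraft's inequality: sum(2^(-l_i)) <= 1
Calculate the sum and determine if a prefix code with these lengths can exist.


Sum = 2^(-1) + 2^(-6) + 2^(-6) + 2^(-7) + 2^(-7) + 2^(-8)
    = 0.5 + 0.015625 + 0.015625 + 0.0078125 + 0.0078125 + 0.00390625
    = 141/256 = 0.55078125
Since 0.55078125 <= 1, Kraft's inequality IS satisfied.
A prefix code with these lengths CAN exist.

Kraft sum = 0.55078125. Satisfied.


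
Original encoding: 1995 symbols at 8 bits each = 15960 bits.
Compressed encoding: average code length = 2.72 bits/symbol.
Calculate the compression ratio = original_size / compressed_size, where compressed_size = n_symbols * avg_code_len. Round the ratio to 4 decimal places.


original_size = n_symbols * orig_bits = 1995 * 8 = 15960 bits
compressed_size = n_symbols * avg_code_len = 1995 * 2.72 = 5426.4 bits
ratio = original_size / compressed_size = 15960 / 5426.4 = 2.9412

Compression ratio = 2.9412


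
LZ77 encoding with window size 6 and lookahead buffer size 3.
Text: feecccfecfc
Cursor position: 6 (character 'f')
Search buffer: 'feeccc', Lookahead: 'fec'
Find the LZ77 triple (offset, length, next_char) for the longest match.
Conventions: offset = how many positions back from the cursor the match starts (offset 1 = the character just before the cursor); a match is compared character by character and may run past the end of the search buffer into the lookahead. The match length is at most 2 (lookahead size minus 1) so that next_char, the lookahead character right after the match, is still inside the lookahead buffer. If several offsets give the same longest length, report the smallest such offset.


Try each offset into the search buffer:
  offset=1 (pos 5, char 'c'): match length 0
  offset=2 (pos 4, char 'c'): match length 0
  offset=3 (pos 3, char 'c'): match length 0
  offset=4 (pos 2, char 'e'): match length 0
  offset=5 (pos 1, char 'e'): match length 0
  offset=6 (pos 0, char 'f'): match length 2
Longest match has length 2 at offset 6.
next_char = character at position 6 + 2 = 8 -> 'c'

Best match: offset=6, length=2 (matching 'fe' starting at position 0)
LZ77 triple: (6, 2, 'c')


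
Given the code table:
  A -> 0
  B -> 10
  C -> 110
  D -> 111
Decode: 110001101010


Decoding:
110 -> C
0 -> A
0 -> A
110 -> C
10 -> B
10 -> B


Result: CAACBB


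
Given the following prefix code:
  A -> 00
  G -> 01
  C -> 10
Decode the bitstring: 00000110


Decoding step by step:
Bits 00 -> A
Bits 00 -> A
Bits 01 -> G
Bits 10 -> C


Decoded message: AAGC


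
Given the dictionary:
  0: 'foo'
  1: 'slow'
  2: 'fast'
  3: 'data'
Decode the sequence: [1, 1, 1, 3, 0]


Look up each index in the dictionary:
  1 -> 'slow'
  1 -> 'slow'
  1 -> 'slow'
  3 -> 'data'
  0 -> 'foo'

Decoded: "slow slow slow data foo"


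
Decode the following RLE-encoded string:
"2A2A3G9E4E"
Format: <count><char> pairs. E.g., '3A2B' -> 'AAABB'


Expanding each <count><char> pair:
  2A -> 'AA'
  2A -> 'AA'
  3G -> 'GGG'
  9E -> 'EEEEEEEEE'
  4E -> 'EEEE'

Decoded = AAAAGGGEEEEEEEEEEEEE


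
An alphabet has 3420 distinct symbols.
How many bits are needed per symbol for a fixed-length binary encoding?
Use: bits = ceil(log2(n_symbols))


log2(3420) = 11.7398
Bracket: 2^11 = 2048 < 3420 <= 2^12 = 4096
So ceil(log2(3420)) = 12

bits = ceil(log2(3420)) = ceil(11.7398) = 12 bits


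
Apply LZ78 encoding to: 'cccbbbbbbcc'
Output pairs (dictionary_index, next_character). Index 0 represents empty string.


LZ78 encoding steps:
Dictionary: {0: ''}
Step 1: w='' (idx 0), next='c' -> output (0, 'c'), add 'c' as idx 1
Step 2: w='c' (idx 1), next='c' -> output (1, 'c'), add 'cc' as idx 2
Step 3: w='' (idx 0), next='b' -> output (0, 'b'), add 'b' as idx 3
Step 4: w='b' (idx 3), next='b' -> output (3, 'b'), add 'bb' as idx 4
Step 5: w='bb' (idx 4), next='b' -> output (4, 'b'), add 'bbb' as idx 5
Step 6: w='cc' (idx 2), end of input -> output (2, '')


Encoded: [(0, 'c'), (1, 'c'), (0, 'b'), (3, 'b'), (4, 'b'), (2, '')]


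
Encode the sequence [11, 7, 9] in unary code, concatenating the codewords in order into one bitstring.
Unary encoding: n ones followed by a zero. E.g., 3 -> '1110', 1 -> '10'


Encode each number as n ones followed by a terminating 0:
  11 -> 111111111110 (12 bits)
  7 -> 11111110 (8 bits)
  9 -> 1111111110 (10 bits)
Total length = 12 + 8 + 10 = 30 bits.

Unary([11, 7, 9]) = 111111111110111111101111111110 (30 bits)


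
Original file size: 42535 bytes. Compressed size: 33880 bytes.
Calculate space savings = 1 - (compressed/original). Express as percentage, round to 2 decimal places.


ratio = compressed/original = 33880/42535 = 0.796521
savings = 1 - ratio = 1 - 0.796521 = 0.203479
as a percentage: 0.203479 * 100 = 20.35%

Space savings = 1 - 33880/42535 = 20.35%


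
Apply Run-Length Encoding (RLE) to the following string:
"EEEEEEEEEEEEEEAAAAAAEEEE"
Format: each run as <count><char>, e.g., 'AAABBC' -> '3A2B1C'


Scanning runs left to right:
  i=0: run of 'E' x 14 -> '14E'
  i=14: run of 'A' x 6 -> '6A'
  i=20: run of 'E' x 4 -> '4E'

RLE = 14E6A4E


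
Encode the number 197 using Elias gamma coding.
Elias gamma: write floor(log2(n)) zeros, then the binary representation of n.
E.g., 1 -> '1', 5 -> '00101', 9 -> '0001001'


num_bits = floor(log2(197)) + 1 = 8
leading_zeros = num_bits - 1 = 7
binary(197) = 11000101

Elias gamma(197) = '0000000' + '11000101' = 000000011000101 (15 bits)


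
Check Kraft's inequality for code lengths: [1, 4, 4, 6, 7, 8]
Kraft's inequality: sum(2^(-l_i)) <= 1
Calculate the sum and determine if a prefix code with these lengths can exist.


Sum = 2^(-1) + 2^(-4) + 2^(-4) + 2^(-6) + 2^(-7) + 2^(-8)
    = 0.5 + 0.0625 + 0.0625 + 0.015625 + 0.0078125 + 0.00390625
    = 167/256 = 0.65234375
Since 0.65234375 <= 1, Kraft's inequality IS satisfied.
A prefix code with these lengths CAN exist.

Kraft sum = 0.65234375. Satisfied.


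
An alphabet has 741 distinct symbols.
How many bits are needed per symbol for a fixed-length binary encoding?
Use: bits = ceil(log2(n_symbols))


log2(741) = 9.5333
Bracket: 2^9 = 512 < 741 <= 2^10 = 1024
So ceil(log2(741)) = 10

bits = ceil(log2(741)) = ceil(9.5333) = 10 bits


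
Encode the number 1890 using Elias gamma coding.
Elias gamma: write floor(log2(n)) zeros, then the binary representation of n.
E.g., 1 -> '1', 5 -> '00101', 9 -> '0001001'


num_bits = floor(log2(1890)) + 1 = 11
leading_zeros = num_bits - 1 = 10
binary(1890) = 11101100010

Elias gamma(1890) = '0000000000' + '11101100010' = 000000000011101100010 (21 bits)


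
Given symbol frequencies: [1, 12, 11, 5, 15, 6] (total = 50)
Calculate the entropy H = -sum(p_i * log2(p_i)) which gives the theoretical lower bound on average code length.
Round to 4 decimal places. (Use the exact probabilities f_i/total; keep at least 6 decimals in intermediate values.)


Per-symbol terms -p_i * log2(p_i) with p_i = f_i/50:
  p = 1/50 = 0.020000: log2(p) = -5.643856, -p*log2(p) = 0.112877
  p = 12/50 = 0.240000: log2(p) = -2.058894, -p*log2(p) = 0.494134
  p = 11/50 = 0.220000: log2(p) = -2.184425, -p*log2(p) = 0.480573
  p = 5/50 = 0.100000: log2(p) = -3.321928, -p*log2(p) = 0.332193
  p = 15/50 = 0.300000: log2(p) = -1.736966, -p*log2(p) = 0.521090
  p = 6/50 = 0.120000: log2(p) = -3.058894, -p*log2(p) = 0.367067
H = 0.112877 + 0.494134 + 0.480573 + 0.332193 + 0.521090 + 0.367067 = 2.307934

H = 2.3079 bits/symbol


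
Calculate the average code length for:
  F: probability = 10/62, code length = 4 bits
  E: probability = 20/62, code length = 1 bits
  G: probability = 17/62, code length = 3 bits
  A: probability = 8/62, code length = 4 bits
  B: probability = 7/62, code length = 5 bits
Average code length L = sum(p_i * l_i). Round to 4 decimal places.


Weighted contributions p_i * l_i:
  F: (10/62) * 4 = 40/62
  E: (20/62) * 1 = 20/62
  G: (17/62) * 3 = 51/62
  A: (8/62) * 4 = 32/62
  B: (7/62) * 5 = 35/62
Sum = (40 + 20 + 51 + 32 + 35)/62 = 178/62

L = 178/62 = 2.8710 bits/symbol


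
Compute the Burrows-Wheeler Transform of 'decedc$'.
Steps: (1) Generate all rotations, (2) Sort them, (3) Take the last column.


Rotations (sorted):
  0: $decedc -> last char: c
  1: c$deced -> last char: d
  2: cedc$de -> last char: e
  3: dc$dece -> last char: e
  4: decedc$ -> last char: $
  5: ecedc$d -> last char: d
  6: edc$dec -> last char: c


BWT = cdee$dc


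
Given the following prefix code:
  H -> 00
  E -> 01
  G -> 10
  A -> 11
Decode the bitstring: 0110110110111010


Decoding step by step:
Bits 01 -> E
Bits 10 -> G
Bits 11 -> A
Bits 01 -> E
Bits 10 -> G
Bits 11 -> A
Bits 10 -> G
Bits 10 -> G


Decoded message: EGAEGAGG


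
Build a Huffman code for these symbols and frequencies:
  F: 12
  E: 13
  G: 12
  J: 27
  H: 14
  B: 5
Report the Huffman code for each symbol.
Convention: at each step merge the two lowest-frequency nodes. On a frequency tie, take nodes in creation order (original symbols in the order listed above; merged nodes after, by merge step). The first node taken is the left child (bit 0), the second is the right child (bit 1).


Huffman tree construction:
Step 1: Merge B(5) + F(12) = 17
Step 2: Merge G(12) + E(13) = 25
Step 3: Merge H(14) + (B+F)(17) = 31
Step 4: Merge (G+E)(25) + J(27) = 52
Step 5: Merge (H+(B+F))(31) + ((G+E)+J)(52) = 83
Read each symbol's code off the tree from the root (left child = 0, right child = 1).

Codes:
  F: 011 (length 3)
  E: 101 (length 3)
  G: 100 (length 3)
  J: 11 (length 2)
  H: 00 (length 2)
  B: 010 (length 3)
Average code length: 208/83 = 2.5060 bits/symbol


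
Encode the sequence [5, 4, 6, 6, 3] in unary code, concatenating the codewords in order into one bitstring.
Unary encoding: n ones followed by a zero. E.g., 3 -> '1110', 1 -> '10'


Encode each number as n ones followed by a terminating 0:
  5 -> 111110 (6 bits)
  4 -> 11110 (5 bits)
  6 -> 1111110 (7 bits)
  6 -> 1111110 (7 bits)
  3 -> 1110 (4 bits)
Total length = 6 + 5 + 7 + 7 + 4 = 29 bits.

Unary([5, 4, 6, 6, 3]) = 11111011110111111011111101110 (29 bits)


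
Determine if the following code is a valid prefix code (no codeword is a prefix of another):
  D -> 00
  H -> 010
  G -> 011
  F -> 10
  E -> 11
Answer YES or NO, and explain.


Checking each pair (does one codeword prefix another?):
  D='00' vs H='010': no prefix
  D='00' vs G='011': no prefix
  D='00' vs F='10': no prefix
  D='00' vs E='11': no prefix
  H='010' vs D='00': no prefix
  H='010' vs G='011': no prefix
  H='010' vs F='10': no prefix
  H='010' vs E='11': no prefix
  G='011' vs D='00': no prefix
  G='011' vs H='010': no prefix
  G='011' vs F='10': no prefix
  G='011' vs E='11': no prefix
  F='10' vs D='00': no prefix
  F='10' vs H='010': no prefix
  F='10' vs G='011': no prefix
  F='10' vs E='11': no prefix
  E='11' vs D='00': no prefix
  E='11' vs H='010': no prefix
  E='11' vs G='011': no prefix
  E='11' vs F='10': no prefix
No violation found over all pairs.

YES -- this is a valid prefix code. No codeword is a prefix of any other codeword.


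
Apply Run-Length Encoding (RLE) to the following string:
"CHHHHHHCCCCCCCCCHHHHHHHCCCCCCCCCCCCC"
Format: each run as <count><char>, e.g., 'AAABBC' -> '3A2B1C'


Scanning runs left to right:
  i=0: run of 'C' x 1 -> '1C'
  i=1: run of 'H' x 6 -> '6H'
  i=7: run of 'C' x 9 -> '9C'
  i=16: run of 'H' x 7 -> '7H'
  i=23: run of 'C' x 13 -> '13C'

RLE = 1C6H9C7H13C


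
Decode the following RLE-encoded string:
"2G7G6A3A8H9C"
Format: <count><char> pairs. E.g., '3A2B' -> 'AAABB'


Expanding each <count><char> pair:
  2G -> 'GG'
  7G -> 'GGGGGGG'
  6A -> 'AAAAAA'
  3A -> 'AAA'
  8H -> 'HHHHHHHH'
  9C -> 'CCCCCCCCC'

Decoded = GGGGGGGGGAAAAAAAAAHHHHHHHHCCCCCCCCC


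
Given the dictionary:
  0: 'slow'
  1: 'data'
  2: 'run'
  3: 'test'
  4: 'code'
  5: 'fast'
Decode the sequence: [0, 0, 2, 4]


Look up each index in the dictionary:
  0 -> 'slow'
  0 -> 'slow'
  2 -> 'run'
  4 -> 'code'

Decoded: "slow slow run code"


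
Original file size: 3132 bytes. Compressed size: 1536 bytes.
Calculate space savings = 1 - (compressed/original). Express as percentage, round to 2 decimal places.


ratio = compressed/original = 1536/3132 = 0.490421
savings = 1 - ratio = 1 - 0.490421 = 0.509579
as a percentage: 0.509579 * 100 = 50.96%

Space savings = 1 - 1536/3132 = 50.96%


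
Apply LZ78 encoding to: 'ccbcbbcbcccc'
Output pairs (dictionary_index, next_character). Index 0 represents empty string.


LZ78 encoding steps:
Dictionary: {0: ''}
Step 1: w='' (idx 0), next='c' -> output (0, 'c'), add 'c' as idx 1
Step 2: w='c' (idx 1), next='b' -> output (1, 'b'), add 'cb' as idx 2
Step 3: w='cb' (idx 2), next='b' -> output (2, 'b'), add 'cbb' as idx 3
Step 4: w='cb' (idx 2), next='c' -> output (2, 'c'), add 'cbc' as idx 4
Step 5: w='c' (idx 1), next='c' -> output (1, 'c'), add 'cc' as idx 5
Step 6: w='c' (idx 1), end of input -> output (1, '')


Encoded: [(0, 'c'), (1, 'b'), (2, 'b'), (2, 'c'), (1, 'c'), (1, '')]


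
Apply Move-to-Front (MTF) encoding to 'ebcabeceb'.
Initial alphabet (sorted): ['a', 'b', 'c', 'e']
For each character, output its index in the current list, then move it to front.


MTF encoding:
'e': index 3 in ['a', 'b', 'c', 'e'] -> ['e', 'a', 'b', 'c']
'b': index 2 in ['e', 'a', 'b', 'c'] -> ['b', 'e', 'a', 'c']
'c': index 3 in ['b', 'e', 'a', 'c'] -> ['c', 'b', 'e', 'a']
'a': index 3 in ['c', 'b', 'e', 'a'] -> ['a', 'c', 'b', 'e']
'b': index 2 in ['a', 'c', 'b', 'e'] -> ['b', 'a', 'c', 'e']
'e': index 3 in ['b', 'a', 'c', 'e'] -> ['e', 'b', 'a', 'c']
'c': index 3 in ['e', 'b', 'a', 'c'] -> ['c', 'e', 'b', 'a']
'e': index 1 in ['c', 'e', 'b', 'a'] -> ['e', 'c', 'b', 'a']
'b': index 2 in ['e', 'c', 'b', 'a'] -> ['b', 'e', 'c', 'a']


Output: [3, 2, 3, 3, 2, 3, 3, 1, 2]


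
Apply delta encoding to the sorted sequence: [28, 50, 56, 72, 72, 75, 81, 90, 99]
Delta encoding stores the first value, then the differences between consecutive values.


First value: 28
Deltas:
  50 - 28 = 22
  56 - 50 = 6
  72 - 56 = 16
  72 - 72 = 0
  75 - 72 = 3
  81 - 75 = 6
  90 - 81 = 9
  99 - 90 = 9


Delta encoded: [28, 22, 6, 16, 0, 3, 6, 9, 9]


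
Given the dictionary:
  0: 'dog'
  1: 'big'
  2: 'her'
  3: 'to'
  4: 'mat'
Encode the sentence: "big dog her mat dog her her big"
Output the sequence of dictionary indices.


Look up each word in the dictionary:
  'big' -> 1
  'dog' -> 0
  'her' -> 2
  'mat' -> 4
  'dog' -> 0
  'her' -> 2
  'her' -> 2
  'big' -> 1

Encoded: [1, 0, 2, 4, 0, 2, 2, 1]


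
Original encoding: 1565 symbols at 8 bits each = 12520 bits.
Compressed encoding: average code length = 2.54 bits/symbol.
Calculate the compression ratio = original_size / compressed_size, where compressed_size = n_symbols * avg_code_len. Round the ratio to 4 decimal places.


original_size = n_symbols * orig_bits = 1565 * 8 = 12520 bits
compressed_size = n_symbols * avg_code_len = 1565 * 2.54 = 3975.1 bits
ratio = original_size / compressed_size = 12520 / 3975.1 = 3.1496

Compression ratio = 3.1496


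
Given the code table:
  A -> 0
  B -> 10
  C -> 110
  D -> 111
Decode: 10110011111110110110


Decoding:
10 -> B
110 -> C
0 -> A
111 -> D
111 -> D
10 -> B
110 -> C
110 -> C


Result: BCADDBCC


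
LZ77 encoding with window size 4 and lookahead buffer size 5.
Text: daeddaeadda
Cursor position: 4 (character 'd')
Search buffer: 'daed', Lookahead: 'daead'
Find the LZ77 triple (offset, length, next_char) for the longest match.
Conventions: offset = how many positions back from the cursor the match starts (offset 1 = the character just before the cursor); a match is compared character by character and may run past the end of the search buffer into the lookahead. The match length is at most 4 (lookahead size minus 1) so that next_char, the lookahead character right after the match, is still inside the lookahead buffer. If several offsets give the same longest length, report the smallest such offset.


Try each offset into the search buffer:
  offset=1 (pos 3, char 'd'): match length 1
  offset=2 (pos 2, char 'e'): match length 0
  offset=3 (pos 1, char 'a'): match length 0
  offset=4 (pos 0, char 'd'): match length 3
Longest match has length 3 at offset 4.
next_char = character at position 4 + 3 = 7 -> 'a'

Best match: offset=4, length=3 (matching 'dae' starting at position 0)
LZ77 triple: (4, 3, 'a')


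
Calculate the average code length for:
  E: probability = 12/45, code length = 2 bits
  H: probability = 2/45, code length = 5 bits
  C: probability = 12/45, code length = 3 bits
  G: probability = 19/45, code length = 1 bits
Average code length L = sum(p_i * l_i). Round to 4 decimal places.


Weighted contributions p_i * l_i:
  E: (12/45) * 2 = 24/45
  H: (2/45) * 5 = 10/45
  C: (12/45) * 3 = 36/45
  G: (19/45) * 1 = 19/45
Sum = (24 + 10 + 36 + 19)/45 = 89/45

L = 89/45 = 1.9778 bits/symbol


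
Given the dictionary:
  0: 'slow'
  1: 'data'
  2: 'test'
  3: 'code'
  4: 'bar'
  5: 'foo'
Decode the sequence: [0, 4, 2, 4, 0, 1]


Look up each index in the dictionary:
  0 -> 'slow'
  4 -> 'bar'
  2 -> 'test'
  4 -> 'bar'
  0 -> 'slow'
  1 -> 'data'

Decoded: "slow bar test bar slow data"


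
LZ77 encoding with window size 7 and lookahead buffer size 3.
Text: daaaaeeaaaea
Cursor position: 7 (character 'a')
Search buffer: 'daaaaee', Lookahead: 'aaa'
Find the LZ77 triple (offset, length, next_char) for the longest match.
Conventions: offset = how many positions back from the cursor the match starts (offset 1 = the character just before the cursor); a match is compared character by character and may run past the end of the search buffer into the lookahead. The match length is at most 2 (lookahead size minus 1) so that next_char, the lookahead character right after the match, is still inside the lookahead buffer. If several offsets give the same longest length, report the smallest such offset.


Try each offset into the search buffer:
  offset=1 (pos 6, char 'e'): match length 0
  offset=2 (pos 5, char 'e'): match length 0
  offset=3 (pos 4, char 'a'): match length 1
  offset=4 (pos 3, char 'a'): match length 2
  offset=5 (pos 2, char 'a'): match length 2
  offset=6 (pos 1, char 'a'): match length 2
  offset=7 (pos 0, char 'd'): match length 0
Longest match has length 2, found at offsets 4, 5, 6; take the smallest, offset 4.
next_char = character at position 7 + 2 = 9 -> 'a'

Best match: offset=4, length=2 (matching 'aa' starting at position 3)
LZ77 triple: (4, 2, 'a')


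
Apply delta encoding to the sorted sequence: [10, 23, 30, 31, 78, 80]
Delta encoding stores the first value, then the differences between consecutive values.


First value: 10
Deltas:
  23 - 10 = 13
  30 - 23 = 7
  31 - 30 = 1
  78 - 31 = 47
  80 - 78 = 2


Delta encoded: [10, 13, 7, 1, 47, 2]


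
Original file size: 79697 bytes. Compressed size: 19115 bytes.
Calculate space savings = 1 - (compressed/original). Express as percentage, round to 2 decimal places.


ratio = compressed/original = 19115/79697 = 0.239846
savings = 1 - ratio = 1 - 0.239846 = 0.760154
as a percentage: 0.760154 * 100 = 76.02%

Space savings = 1 - 19115/79697 = 76.02%


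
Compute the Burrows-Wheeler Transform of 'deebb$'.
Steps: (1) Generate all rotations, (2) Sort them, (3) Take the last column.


Rotations (sorted):
  0: $deebb -> last char: b
  1: b$deeb -> last char: b
  2: bb$dee -> last char: e
  3: deebb$ -> last char: $
  4: ebb$de -> last char: e
  5: eebb$d -> last char: d


BWT = bbe$ed


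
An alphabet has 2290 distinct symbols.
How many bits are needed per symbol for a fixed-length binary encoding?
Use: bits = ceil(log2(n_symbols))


log2(2290) = 11.1611
Bracket: 2^11 = 2048 < 2290 <= 2^12 = 4096
So ceil(log2(2290)) = 12

bits = ceil(log2(2290)) = ceil(11.1611) = 12 bits


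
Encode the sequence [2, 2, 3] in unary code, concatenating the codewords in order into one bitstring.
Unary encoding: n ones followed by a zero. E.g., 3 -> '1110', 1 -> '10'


Encode each number as n ones followed by a terminating 0:
  2 -> 110 (3 bits)
  2 -> 110 (3 bits)
  3 -> 1110 (4 bits)
Total length = 3 + 3 + 4 = 10 bits.

Unary([2, 2, 3]) = 1101101110 (10 bits)


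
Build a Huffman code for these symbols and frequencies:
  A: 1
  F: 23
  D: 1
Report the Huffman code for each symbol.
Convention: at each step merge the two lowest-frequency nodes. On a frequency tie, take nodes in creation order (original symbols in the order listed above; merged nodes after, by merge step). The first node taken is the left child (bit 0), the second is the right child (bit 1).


Huffman tree construction:
Step 1: Merge A(1) + D(1) = 2
Step 2: Merge (A+D)(2) + F(23) = 25
Read each symbol's code off the tree from the root (left child = 0, right child = 1).

Codes:
  A: 00 (length 2)
  F: 1 (length 1)
  D: 01 (length 2)
Average code length: 27/25 = 1.0800 bits/symbol


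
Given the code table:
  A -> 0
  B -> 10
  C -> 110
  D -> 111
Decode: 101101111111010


Decoding:
10 -> B
110 -> C
111 -> D
111 -> D
10 -> B
10 -> B


Result: BCDDBB


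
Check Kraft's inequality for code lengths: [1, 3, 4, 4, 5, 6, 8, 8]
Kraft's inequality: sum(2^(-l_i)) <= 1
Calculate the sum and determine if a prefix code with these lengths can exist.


Sum = 2^(-1) + 2^(-3) + 2^(-4) + 2^(-4) + 2^(-5) + 2^(-6) + 2^(-8) + 2^(-8)
    = 0.5 + 0.125 + 0.0625 + 0.0625 + 0.03125 + 0.015625 + 0.00390625 + 0.00390625
    = 206/256 = 0.8046875
Since 0.8046875 <= 1, Kraft's inequality IS satisfied.
A prefix code with these lengths CAN exist.

Kraft sum = 0.8046875. Satisfied.


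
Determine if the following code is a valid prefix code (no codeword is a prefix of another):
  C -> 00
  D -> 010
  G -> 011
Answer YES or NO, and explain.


Checking each pair (does one codeword prefix another?):
  C='00' vs D='010': no prefix
  C='00' vs G='011': no prefix
  D='010' vs C='00': no prefix
  D='010' vs G='011': no prefix
  G='011' vs C='00': no prefix
  G='011' vs D='010': no prefix
No violation found over all pairs.

YES -- this is a valid prefix code. No codeword is a prefix of any other codeword.


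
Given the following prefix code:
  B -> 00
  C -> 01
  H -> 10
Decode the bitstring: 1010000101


Decoding step by step:
Bits 10 -> H
Bits 10 -> H
Bits 00 -> B
Bits 01 -> C
Bits 01 -> C


Decoded message: HHBCC


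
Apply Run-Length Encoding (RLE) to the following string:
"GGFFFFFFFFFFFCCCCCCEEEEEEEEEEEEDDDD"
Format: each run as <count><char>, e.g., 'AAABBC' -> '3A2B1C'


Scanning runs left to right:
  i=0: run of 'G' x 2 -> '2G'
  i=2: run of 'F' x 11 -> '11F'
  i=13: run of 'C' x 6 -> '6C'
  i=19: run of 'E' x 12 -> '12E'
  i=31: run of 'D' x 4 -> '4D'

RLE = 2G11F6C12E4D


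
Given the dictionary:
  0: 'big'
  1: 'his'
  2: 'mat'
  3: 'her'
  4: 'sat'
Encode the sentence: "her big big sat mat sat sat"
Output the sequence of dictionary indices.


Look up each word in the dictionary:
  'her' -> 3
  'big' -> 0
  'big' -> 0
  'sat' -> 4
  'mat' -> 2
  'sat' -> 4
  'sat' -> 4

Encoded: [3, 0, 0, 4, 2, 4, 4]


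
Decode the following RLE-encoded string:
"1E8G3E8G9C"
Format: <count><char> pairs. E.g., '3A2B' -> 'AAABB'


Expanding each <count><char> pair:
  1E -> 'E'
  8G -> 'GGGGGGGG'
  3E -> 'EEE'
  8G -> 'GGGGGGGG'
  9C -> 'CCCCCCCCC'

Decoded = EGGGGGGGGEEEGGGGGGGGCCCCCCCCC


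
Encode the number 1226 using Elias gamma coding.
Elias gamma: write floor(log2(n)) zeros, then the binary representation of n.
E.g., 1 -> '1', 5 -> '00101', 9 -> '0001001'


num_bits = floor(log2(1226)) + 1 = 11
leading_zeros = num_bits - 1 = 10
binary(1226) = 10011001010

Elias gamma(1226) = '0000000000' + '10011001010' = 000000000010011001010 (21 bits)


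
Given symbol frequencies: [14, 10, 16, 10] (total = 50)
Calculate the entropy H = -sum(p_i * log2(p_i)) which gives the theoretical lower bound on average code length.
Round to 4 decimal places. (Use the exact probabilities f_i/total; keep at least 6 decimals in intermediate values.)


Per-symbol terms -p_i * log2(p_i) with p_i = f_i/50:
  p = 14/50 = 0.280000: log2(p) = -1.836501, -p*log2(p) = 0.514220
  p = 10/50 = 0.200000: log2(p) = -2.321928, -p*log2(p) = 0.464386
  p = 16/50 = 0.320000: log2(p) = -1.643856, -p*log2(p) = 0.526034
  p = 10/50 = 0.200000: log2(p) = -2.321928, -p*log2(p) = 0.464386
H = 0.514220 + 0.464386 + 0.526034 + 0.464386 = 1.969026

H = 1.969 bits/symbol


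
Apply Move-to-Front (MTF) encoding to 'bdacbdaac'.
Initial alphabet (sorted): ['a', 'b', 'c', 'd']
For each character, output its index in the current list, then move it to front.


MTF encoding:
'b': index 1 in ['a', 'b', 'c', 'd'] -> ['b', 'a', 'c', 'd']
'd': index 3 in ['b', 'a', 'c', 'd'] -> ['d', 'b', 'a', 'c']
'a': index 2 in ['d', 'b', 'a', 'c'] -> ['a', 'd', 'b', 'c']
'c': index 3 in ['a', 'd', 'b', 'c'] -> ['c', 'a', 'd', 'b']
'b': index 3 in ['c', 'a', 'd', 'b'] -> ['b', 'c', 'a', 'd']
'd': index 3 in ['b', 'c', 'a', 'd'] -> ['d', 'b', 'c', 'a']
'a': index 3 in ['d', 'b', 'c', 'a'] -> ['a', 'd', 'b', 'c']
'a': index 0 in ['a', 'd', 'b', 'c'] -> ['a', 'd', 'b', 'c']
'c': index 3 in ['a', 'd', 'b', 'c'] -> ['c', 'a', 'd', 'b']


Output: [1, 3, 2, 3, 3, 3, 3, 0, 3]


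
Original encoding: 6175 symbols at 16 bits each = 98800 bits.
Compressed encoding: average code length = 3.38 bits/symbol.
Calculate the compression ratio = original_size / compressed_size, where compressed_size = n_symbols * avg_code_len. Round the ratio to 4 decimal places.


original_size = n_symbols * orig_bits = 6175 * 16 = 98800 bits
compressed_size = n_symbols * avg_code_len = 6175 * 3.38 = 20871.5 bits
ratio = original_size / compressed_size = 98800 / 20871.5 = 4.7337

Compression ratio = 4.7337


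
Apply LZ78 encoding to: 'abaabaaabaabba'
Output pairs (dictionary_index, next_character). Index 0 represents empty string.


LZ78 encoding steps:
Dictionary: {0: ''}
Step 1: w='' (idx 0), next='a' -> output (0, 'a'), add 'a' as idx 1
Step 2: w='' (idx 0), next='b' -> output (0, 'b'), add 'b' as idx 2
Step 3: w='a' (idx 1), next='a' -> output (1, 'a'), add 'aa' as idx 3
Step 4: w='b' (idx 2), next='a' -> output (2, 'a'), add 'ba' as idx 4
Step 5: w='aa' (idx 3), next='b' -> output (3, 'b'), add 'aab' as idx 5
Step 6: w='aab' (idx 5), next='b' -> output (5, 'b'), add 'aabb' as idx 6
Step 7: w='a' (idx 1), end of input -> output (1, '')


Encoded: [(0, 'a'), (0, 'b'), (1, 'a'), (2, 'a'), (3, 'b'), (5, 'b'), (1, '')]


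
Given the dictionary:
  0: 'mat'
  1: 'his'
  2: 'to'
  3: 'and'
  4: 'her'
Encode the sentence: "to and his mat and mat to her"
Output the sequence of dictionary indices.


Look up each word in the dictionary:
  'to' -> 2
  'and' -> 3
  'his' -> 1
  'mat' -> 0
  'and' -> 3
  'mat' -> 0
  'to' -> 2
  'her' -> 4

Encoded: [2, 3, 1, 0, 3, 0, 2, 4]


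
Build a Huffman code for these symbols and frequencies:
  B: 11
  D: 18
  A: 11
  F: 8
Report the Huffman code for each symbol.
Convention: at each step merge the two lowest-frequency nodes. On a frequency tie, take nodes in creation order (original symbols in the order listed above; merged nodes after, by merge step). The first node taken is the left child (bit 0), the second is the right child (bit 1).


Huffman tree construction:
Step 1: Merge F(8) + B(11) = 19
Step 2: Merge A(11) + D(18) = 29
Step 3: Merge (F+B)(19) + (A+D)(29) = 48
Read each symbol's code off the tree from the root (left child = 0, right child = 1).

Codes:
  B: 01 (length 2)
  D: 11 (length 2)
  A: 10 (length 2)
  F: 00 (length 2)
Average code length: 96/48 = 2.0000 bits/symbol


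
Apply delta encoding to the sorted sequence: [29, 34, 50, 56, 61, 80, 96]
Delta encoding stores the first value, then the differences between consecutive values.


First value: 29
Deltas:
  34 - 29 = 5
  50 - 34 = 16
  56 - 50 = 6
  61 - 56 = 5
  80 - 61 = 19
  96 - 80 = 16


Delta encoded: [29, 5, 16, 6, 5, 19, 16]


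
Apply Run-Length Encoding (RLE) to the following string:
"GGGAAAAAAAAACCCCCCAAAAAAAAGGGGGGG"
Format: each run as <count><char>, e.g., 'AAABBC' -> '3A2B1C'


Scanning runs left to right:
  i=0: run of 'G' x 3 -> '3G'
  i=3: run of 'A' x 9 -> '9A'
  i=12: run of 'C' x 6 -> '6C'
  i=18: run of 'A' x 8 -> '8A'
  i=26: run of 'G' x 7 -> '7G'

RLE = 3G9A6C8A7G


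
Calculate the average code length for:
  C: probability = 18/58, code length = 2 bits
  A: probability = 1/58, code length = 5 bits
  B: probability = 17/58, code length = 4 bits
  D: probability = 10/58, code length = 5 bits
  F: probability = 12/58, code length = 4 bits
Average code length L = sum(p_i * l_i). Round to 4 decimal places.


Weighted contributions p_i * l_i:
  C: (18/58) * 2 = 36/58
  A: (1/58) * 5 = 5/58
  B: (17/58) * 4 = 68/58
  D: (10/58) * 5 = 50/58
  F: (12/58) * 4 = 48/58
Sum = (36 + 5 + 68 + 50 + 48)/58 = 207/58

L = 207/58 = 3.5690 bits/symbol
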